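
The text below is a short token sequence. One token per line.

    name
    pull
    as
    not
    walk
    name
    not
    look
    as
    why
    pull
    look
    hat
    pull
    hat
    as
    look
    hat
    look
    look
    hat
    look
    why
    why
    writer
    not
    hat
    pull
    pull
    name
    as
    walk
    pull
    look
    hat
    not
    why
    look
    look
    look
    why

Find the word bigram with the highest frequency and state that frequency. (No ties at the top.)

Bigram frequencies (highest first):
  look hat: 4
  look look: 3
  pull look: 2
  hat pull: 2
  hat look: 2
  look why: 2
  … (25 more, each ≤ 1)

"look hat", 4 times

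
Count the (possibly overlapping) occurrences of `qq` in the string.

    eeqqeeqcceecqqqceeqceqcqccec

3

Sliding a length-2 window over the 28 characters (27 positions):
  position 3–4: qq
  position 13–14: qq
  position 14–15: qq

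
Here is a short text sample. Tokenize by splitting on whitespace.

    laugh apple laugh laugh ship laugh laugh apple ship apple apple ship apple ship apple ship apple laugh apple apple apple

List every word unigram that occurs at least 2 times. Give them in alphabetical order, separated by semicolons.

Unigram counts meeting the condition (at least 2 times):
  apple: 10
  laugh: 6
  ship: 5

apple; laugh; ship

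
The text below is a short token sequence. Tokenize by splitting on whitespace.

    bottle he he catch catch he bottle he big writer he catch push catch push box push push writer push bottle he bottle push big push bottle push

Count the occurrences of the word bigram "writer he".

Scanning the 27 overlapping bigram windows for "writer he":
  position 10–11: writer he

1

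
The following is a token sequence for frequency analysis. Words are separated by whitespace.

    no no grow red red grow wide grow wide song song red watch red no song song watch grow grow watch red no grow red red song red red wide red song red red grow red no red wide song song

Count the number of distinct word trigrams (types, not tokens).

41 tokens → 39 trigram windows in total.
Repeated trigrams (each contributes count−1 duplicates):
  grow red red: 2
  no grow red: 2
  red red grow: 2
  red song red: 2
  song red red: 2
  watch red no: 2
  wide song song: 2
7 duplicate windows → 39 − 7 = 32 distinct.

32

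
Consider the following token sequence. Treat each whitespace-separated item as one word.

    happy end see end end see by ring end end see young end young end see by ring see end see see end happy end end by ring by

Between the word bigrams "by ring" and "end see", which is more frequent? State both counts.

"by ring": 3 occurrences
"end see": 5 occurrences

"end see" (5 vs 3)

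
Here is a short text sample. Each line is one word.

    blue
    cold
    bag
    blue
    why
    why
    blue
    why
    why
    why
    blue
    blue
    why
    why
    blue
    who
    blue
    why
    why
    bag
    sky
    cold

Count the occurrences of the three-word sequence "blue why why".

Scanning the 20 overlapping trigram windows for "blue why why":
  position 4–6: blue why why
  position 7–9: blue why why
  position 12–14: blue why why
  position 17–19: blue why why

4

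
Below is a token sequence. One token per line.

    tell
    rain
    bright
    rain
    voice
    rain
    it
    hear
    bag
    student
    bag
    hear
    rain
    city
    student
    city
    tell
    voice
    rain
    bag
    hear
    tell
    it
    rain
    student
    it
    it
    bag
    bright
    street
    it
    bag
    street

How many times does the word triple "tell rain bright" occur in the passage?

1

Scanning the 31 overlapping trigram windows for "tell rain bright":
  position 1–3: tell rain bright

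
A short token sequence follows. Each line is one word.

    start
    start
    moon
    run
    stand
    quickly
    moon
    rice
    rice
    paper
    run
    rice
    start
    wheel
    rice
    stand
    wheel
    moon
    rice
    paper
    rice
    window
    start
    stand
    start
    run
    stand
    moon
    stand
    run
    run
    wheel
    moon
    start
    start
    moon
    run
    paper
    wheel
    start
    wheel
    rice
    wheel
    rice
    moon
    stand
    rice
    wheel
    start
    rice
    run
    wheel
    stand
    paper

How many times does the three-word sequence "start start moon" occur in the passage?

2

Scanning the 52 overlapping trigram windows for "start start moon":
  position 1–3: start start moon
  position 34–36: start start moon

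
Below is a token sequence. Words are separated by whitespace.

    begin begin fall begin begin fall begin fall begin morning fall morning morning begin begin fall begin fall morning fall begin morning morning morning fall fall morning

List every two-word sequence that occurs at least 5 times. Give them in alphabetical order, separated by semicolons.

Bigram counts meeting the condition (at least 5 times):
  begin fall: 5
  fall begin: 5

begin fall; fall begin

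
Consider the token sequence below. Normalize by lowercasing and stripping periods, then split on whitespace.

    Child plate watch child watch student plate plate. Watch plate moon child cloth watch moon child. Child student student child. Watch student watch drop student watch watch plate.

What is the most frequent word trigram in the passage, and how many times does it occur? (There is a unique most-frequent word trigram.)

"child watch student", 2 times

Trigram frequencies (highest first):
  child watch student: 2
  child plate watch: 1
  plate watch child: 1
  watch child watch: 1
  watch student plate: 1
  student plate plate: 1
  … (19 more, each ≤ 1)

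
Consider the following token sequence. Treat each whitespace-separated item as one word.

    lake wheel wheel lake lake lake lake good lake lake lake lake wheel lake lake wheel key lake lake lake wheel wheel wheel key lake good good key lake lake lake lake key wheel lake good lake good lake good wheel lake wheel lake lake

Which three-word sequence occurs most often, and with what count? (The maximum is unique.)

"lake lake lake", 7 times

Trigram frequencies (highest first):
  lake lake lake: 7
  wheel lake lake: 3
  lake good lake: 3
  lake lake wheel: 3
  lake wheel wheel: 2
  lake wheel lake: 2
  … (20 more, each ≤ 2)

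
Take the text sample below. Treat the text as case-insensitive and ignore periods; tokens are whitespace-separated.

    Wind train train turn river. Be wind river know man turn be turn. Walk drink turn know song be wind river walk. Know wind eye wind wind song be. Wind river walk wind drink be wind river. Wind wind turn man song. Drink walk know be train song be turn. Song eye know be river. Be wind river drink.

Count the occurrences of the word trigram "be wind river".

5

Scanning the 57 overlapping trigram windows for "be wind river":
  position 6–8: be wind river
  position 19–21: be wind river
  position 29–31: be wind river
  position 35–37: be wind river
  position 56–58: be wind river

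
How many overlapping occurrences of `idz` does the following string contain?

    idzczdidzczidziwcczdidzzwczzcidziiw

Sliding a length-3 window over the 35 characters (33 positions):
  position 1–3: idz
  position 7–9: idz
  position 12–14: idz
  position 21–23: idz
  position 30–32: idz

5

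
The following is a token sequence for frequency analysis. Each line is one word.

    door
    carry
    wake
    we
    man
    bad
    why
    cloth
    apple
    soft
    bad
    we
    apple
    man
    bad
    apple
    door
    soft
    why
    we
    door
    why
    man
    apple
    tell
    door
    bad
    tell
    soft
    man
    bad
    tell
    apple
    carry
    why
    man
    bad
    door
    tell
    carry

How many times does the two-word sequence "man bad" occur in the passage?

4

Scanning the 39 overlapping bigram windows for "man bad":
  position 5–6: man bad
  position 14–15: man bad
  position 30–31: man bad
  position 36–37: man bad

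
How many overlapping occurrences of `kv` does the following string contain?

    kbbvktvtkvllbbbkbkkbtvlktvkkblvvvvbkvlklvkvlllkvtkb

Sliding a length-2 window over the 51 characters (50 positions):
  position 9–10: kv
  position 36–37: kv
  position 42–43: kv
  position 47–48: kv

4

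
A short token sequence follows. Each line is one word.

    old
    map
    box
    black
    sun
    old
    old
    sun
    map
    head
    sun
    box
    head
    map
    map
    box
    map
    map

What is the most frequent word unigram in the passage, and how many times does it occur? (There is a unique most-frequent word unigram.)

Unigram frequencies (highest first):
  map: 6
  old: 3
  box: 3
  sun: 3
  head: 2
  black: 1

"map", 6 times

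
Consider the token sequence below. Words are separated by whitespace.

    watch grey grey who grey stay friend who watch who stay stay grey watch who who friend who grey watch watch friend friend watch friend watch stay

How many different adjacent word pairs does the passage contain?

20

27 tokens → 26 bigram windows in total.
Repeated bigrams (each contributes count−1 duplicates):
  friend watch: 2
  friend who: 2
  grey watch: 2
  watch friend: 2
  watch who: 2
  who grey: 2
6 duplicate windows → 26 − 6 = 20 distinct.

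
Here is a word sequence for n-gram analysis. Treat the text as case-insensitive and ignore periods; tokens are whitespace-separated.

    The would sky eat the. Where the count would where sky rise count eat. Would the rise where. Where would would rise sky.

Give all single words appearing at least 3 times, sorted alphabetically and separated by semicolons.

rise; sky; the; where; would

Unigram counts meeting the condition (at least 3 times):
  rise: 3
  sky: 3
  the: 4
  where: 4
  would: 5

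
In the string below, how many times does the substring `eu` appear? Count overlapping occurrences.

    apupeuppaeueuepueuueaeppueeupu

5

Sliding a length-2 window over the 30 characters (29 positions):
  position 5–6: eu
  position 10–11: eu
  position 12–13: eu
  position 17–18: eu
  position 27–28: eu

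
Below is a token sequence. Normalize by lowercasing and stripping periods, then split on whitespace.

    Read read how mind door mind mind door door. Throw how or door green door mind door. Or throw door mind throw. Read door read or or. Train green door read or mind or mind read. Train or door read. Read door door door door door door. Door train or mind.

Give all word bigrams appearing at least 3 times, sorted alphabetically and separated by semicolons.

door door; door mind; door read; mind door; or mind

Bigram counts meeting the condition (at least 3 times):
  door door: 7
  door mind: 3
  door read: 3
  mind door: 3
  or mind: 3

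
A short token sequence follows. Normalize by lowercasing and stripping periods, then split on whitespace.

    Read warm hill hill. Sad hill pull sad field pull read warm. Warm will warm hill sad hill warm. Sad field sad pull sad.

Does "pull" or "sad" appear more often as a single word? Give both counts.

"pull": 3 occurrences
"sad": 6 occurrences

"sad" (6 vs 3)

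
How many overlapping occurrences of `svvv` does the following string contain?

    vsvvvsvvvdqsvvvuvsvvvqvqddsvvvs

Sliding a length-4 window over the 31 characters (28 positions):
  position 2–5: svvv
  position 6–9: svvv
  position 12–15: svvv
  position 18–21: svvv
  position 27–30: svvv

5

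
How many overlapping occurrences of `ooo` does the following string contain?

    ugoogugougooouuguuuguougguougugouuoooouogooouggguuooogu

Sliding a length-3 window over the 55 characters (53 positions):
  position 11–13: ooo
  position 35–37: ooo
  position 36–38: ooo
  position 42–44: ooo
  position 51–53: ooo

5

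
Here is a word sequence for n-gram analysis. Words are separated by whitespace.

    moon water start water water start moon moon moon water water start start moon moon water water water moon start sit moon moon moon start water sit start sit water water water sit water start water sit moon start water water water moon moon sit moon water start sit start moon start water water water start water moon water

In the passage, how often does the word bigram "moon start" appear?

4

Scanning the 58 overlapping bigram windows for "moon start":
  position 19–20: moon start
  position 24–25: moon start
  position 38–39: moon start
  position 51–52: moon start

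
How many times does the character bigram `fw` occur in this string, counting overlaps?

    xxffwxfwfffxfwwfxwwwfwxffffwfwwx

Sliding a length-2 window over the 32 characters (31 positions):
  position 4–5: fw
  position 7–8: fw
  position 13–14: fw
  position 21–22: fw
  position 27–28: fw
  position 29–30: fw

6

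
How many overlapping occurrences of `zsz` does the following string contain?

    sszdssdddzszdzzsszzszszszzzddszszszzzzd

6

Sliding a length-3 window over the 39 characters (37 positions):
  position 10–12: zsz
  position 19–21: zsz
  position 21–23: zsz
  position 23–25: zsz
  position 31–33: zsz
  position 33–35: zsz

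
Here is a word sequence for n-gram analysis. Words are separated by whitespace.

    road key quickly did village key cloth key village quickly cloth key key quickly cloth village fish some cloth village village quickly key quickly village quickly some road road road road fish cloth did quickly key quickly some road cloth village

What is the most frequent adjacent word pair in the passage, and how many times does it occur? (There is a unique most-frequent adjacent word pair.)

Bigram frequencies (highest first):
  key quickly: 4
  village quickly: 3
  cloth village: 3
  road road: 3
  cloth key: 2
  quickly cloth: 2
  … (20 more, each ≤ 2)

"key quickly", 4 times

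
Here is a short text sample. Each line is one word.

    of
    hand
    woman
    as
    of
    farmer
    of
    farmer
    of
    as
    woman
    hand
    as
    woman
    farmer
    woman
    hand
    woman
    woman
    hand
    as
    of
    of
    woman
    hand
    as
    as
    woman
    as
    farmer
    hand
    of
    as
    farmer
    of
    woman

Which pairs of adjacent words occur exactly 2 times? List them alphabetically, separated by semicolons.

Bigram counts meeting the condition (exactly 2 times):
  as farmer: 2
  as of: 2
  hand woman: 2
  of as: 2
  of farmer: 2
  of woman: 2
  woman as: 2

as farmer; as of; hand woman; of as; of farmer; of woman; woman as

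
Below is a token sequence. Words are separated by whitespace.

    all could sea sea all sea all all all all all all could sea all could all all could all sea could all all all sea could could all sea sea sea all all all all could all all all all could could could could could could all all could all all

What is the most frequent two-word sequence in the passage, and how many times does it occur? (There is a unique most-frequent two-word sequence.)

Bigram frequencies (highest first):
  all all: 16
  all could: 7
  could all: 7
  could could: 6
  sea all: 4
  all sea: 4
  … (3 more, each ≤ 3)

"all all", 16 times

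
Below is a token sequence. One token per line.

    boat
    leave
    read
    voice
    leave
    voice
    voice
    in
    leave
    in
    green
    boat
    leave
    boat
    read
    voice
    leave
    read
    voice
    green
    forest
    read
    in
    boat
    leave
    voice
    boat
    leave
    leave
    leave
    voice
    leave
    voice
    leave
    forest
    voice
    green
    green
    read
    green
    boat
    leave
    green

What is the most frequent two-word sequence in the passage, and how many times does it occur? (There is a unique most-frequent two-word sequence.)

Bigram frequencies (highest first):
  boat leave: 5
  voice leave: 4
  leave voice: 4
  read voice: 3
  leave read: 2
  green boat: 2
  … (20 more, each ≤ 2)

"boat leave", 5 times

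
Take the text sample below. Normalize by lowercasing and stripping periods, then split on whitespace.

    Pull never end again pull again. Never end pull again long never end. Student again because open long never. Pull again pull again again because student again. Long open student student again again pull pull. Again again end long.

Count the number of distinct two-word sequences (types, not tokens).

23

39 tokens → 38 bigram windows in total.
Repeated bigrams (each contributes count−1 duplicates):
  pull again: 5
  again again: 3
  again pull: 3
  never end: 3
  student again: 3
  again because: 2
  again long: 2
  long never: 2
15 duplicate windows → 38 − 15 = 23 distinct.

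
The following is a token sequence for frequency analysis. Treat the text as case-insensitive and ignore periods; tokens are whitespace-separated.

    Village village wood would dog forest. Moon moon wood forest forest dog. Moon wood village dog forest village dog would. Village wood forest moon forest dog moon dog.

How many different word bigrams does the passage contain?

28 tokens → 27 bigram windows in total.
Repeated bigrams (each contributes count−1 duplicates):
  dog forest: 2
  dog moon: 2
  forest dog: 2
  forest moon: 2
  moon wood: 2
  village dog: 2
  village wood: 2
  wood forest: 2
8 duplicate windows → 27 − 8 = 19 distinct.

19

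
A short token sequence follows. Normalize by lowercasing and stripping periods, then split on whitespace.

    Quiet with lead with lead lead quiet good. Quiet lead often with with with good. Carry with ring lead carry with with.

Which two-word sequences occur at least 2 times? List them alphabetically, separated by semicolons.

Bigram counts meeting the condition (at least 2 times):
  carry with: 2
  with lead: 2
  with with: 3

carry with; with lead; with with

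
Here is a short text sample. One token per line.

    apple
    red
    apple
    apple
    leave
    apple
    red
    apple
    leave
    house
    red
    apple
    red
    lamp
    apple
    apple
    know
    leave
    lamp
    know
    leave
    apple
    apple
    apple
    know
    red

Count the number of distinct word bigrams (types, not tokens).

26 tokens → 25 bigram windows in total.
Repeated bigrams (each contributes count−1 duplicates):
  apple apple: 4
  apple red: 3
  red apple: 3
  apple know: 2
  apple leave: 2
  know leave: 2
  leave apple: 2
11 duplicate windows → 25 − 11 = 14 distinct.

14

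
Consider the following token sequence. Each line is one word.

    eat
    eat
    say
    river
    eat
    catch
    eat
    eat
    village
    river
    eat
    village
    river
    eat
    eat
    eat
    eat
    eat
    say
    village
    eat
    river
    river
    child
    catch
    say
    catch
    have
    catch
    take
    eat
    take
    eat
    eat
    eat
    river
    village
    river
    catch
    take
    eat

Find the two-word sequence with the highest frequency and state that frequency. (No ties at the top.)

Bigram frequencies (highest first):
  eat eat: 8
  river eat: 3
  village river: 3
  take eat: 3
  eat say: 2
  eat village: 2
  … (17 more, each ≤ 2)

"eat eat", 8 times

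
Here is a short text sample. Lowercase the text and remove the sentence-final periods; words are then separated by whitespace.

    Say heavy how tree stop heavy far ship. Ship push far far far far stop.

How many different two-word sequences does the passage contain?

12

15 tokens → 14 bigram windows in total.
Repeated bigrams (each contributes count−1 duplicates):
  far far: 3
2 duplicate windows → 14 − 2 = 12 distinct.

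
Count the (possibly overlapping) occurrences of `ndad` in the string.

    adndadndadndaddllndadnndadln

Sliding a length-4 window over the 28 characters (25 positions):
  position 3–6: ndad
  position 7–10: ndad
  position 11–14: ndad
  position 18–21: ndad
  position 23–26: ndad

5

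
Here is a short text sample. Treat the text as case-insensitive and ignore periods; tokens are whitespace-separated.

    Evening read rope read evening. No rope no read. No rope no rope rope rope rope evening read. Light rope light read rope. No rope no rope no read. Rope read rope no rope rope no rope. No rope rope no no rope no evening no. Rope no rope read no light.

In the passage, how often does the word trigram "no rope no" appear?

7

Scanning the 50 overlapping trigram windows for "no rope no":
  position 6–8: no rope no
  position 10–12: no rope no
  position 24–26: no rope no
  position 26–28: no rope no
  position 36–38: no rope no
  position 42–44: no rope no
  position 46–48: no rope no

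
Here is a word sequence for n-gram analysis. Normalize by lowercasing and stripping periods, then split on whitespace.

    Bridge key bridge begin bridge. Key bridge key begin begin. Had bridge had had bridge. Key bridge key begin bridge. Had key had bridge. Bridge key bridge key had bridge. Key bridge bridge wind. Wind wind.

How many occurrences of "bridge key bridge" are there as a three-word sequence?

Scanning the 34 overlapping trigram windows for "bridge key bridge":
  position 1–3: bridge key bridge
  position 5–7: bridge key bridge
  position 15–17: bridge key bridge
  position 25–27: bridge key bridge
  position 30–32: bridge key bridge

5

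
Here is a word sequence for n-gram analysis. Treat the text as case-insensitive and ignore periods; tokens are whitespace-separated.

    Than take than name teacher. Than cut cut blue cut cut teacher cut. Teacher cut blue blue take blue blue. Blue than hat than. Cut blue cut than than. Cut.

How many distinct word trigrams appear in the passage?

30 tokens → 28 trigram windows in total.
Repeated trigrams (each contributes count−1 duplicates):
  cut blue cut: 2
  cut teacher cut: 2
2 duplicate windows → 28 − 2 = 26 distinct.

26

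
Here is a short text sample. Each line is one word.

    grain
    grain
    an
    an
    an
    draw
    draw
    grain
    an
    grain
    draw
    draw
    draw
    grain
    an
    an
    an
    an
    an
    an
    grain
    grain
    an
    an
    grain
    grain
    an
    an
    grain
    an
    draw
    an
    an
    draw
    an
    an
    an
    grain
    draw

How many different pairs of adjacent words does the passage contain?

39 tokens → 38 bigram windows in total.
Repeated bigrams (each contributes count−1 duplicates):
  an an: 12
  grain an: 6
  an grain: 5
  an draw: 3
  draw draw: 3
  grain grain: 3
  draw an: 2
  draw grain: 2
  … (1 more repeated)
29 duplicate windows → 38 − 29 = 9 distinct.

9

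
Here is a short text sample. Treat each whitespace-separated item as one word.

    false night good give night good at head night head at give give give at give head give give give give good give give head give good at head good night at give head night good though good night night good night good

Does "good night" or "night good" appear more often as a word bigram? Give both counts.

"good night": 3 occurrences
"night good": 5 occurrences

"night good" (5 vs 3)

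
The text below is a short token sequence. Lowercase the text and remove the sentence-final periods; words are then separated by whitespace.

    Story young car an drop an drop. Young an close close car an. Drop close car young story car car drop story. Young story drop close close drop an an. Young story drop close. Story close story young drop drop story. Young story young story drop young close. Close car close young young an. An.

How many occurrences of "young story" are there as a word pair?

5

Scanning the 54 overlapping bigram windows for "young story":
  position 17–18: young story
  position 23–24: young story
  position 31–32: young story
  position 42–43: young story
  position 44–45: young story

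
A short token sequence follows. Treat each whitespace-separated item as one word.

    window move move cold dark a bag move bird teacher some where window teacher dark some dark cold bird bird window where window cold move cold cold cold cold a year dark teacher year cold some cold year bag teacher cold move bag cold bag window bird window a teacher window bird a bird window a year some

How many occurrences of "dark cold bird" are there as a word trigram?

1

Scanning the 56 overlapping trigram windows for "dark cold bird":
  position 17–19: dark cold bird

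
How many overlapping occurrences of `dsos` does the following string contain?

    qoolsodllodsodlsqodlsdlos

0

Sliding a length-4 window over the 25 characters (22 positions):
  (no match at any position)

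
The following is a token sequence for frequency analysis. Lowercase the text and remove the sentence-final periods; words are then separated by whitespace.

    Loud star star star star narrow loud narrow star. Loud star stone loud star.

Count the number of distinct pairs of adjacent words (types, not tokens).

9

14 tokens → 13 bigram windows in total.
Repeated bigrams (each contributes count−1 duplicates):
  loud star: 3
  star star: 3
4 duplicate windows → 13 − 4 = 9 distinct.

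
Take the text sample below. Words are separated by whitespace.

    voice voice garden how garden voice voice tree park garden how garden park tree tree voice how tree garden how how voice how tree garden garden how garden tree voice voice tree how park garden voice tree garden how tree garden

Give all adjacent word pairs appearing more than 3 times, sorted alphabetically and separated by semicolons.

Bigram counts meeting the condition (more than 3 times):
  garden how: 5
  tree garden: 4

garden how; tree garden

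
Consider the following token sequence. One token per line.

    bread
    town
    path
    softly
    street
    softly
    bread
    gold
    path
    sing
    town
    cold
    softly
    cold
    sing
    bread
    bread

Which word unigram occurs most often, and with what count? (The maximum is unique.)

"bread", 4 times

Unigram frequencies (highest first):
  bread: 4
  softly: 3
  town: 2
  path: 2
  sing: 2
  cold: 2
  … (2 more, each ≤ 1)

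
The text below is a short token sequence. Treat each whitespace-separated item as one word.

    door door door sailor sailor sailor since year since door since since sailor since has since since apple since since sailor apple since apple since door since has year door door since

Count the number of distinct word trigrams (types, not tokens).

27

32 tokens → 30 trigram windows in total.
Repeated trigrams (each contributes count−1 duplicates):
  since apple since: 2
  since door since: 2
  since since sailor: 2
3 duplicate windows → 30 − 3 = 27 distinct.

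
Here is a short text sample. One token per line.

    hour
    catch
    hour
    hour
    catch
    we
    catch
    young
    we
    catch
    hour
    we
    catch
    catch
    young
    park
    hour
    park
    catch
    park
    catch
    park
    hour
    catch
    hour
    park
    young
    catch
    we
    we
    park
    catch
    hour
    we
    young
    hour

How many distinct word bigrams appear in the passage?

20

36 tokens → 35 bigram windows in total.
Repeated bigrams (each contributes count−1 duplicates):
  catch hour: 4
  hour catch: 3
  park catch: 3
  we catch: 3
  catch park: 2
  catch we: 2
  catch young: 2
  hour park: 2
  … (2 more repeated)
15 duplicate windows → 35 − 15 = 20 distinct.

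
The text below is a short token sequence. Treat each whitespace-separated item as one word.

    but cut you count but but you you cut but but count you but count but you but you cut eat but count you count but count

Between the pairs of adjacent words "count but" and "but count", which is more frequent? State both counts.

"but count" (4 vs 3)

"count but": 3 occurrences
"but count": 4 occurrences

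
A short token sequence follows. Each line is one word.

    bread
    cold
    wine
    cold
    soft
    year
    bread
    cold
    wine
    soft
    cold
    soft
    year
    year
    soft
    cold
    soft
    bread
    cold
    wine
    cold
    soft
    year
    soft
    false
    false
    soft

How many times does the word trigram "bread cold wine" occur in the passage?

3

Scanning the 25 overlapping trigram windows for "bread cold wine":
  position 1–3: bread cold wine
  position 7–9: bread cold wine
  position 18–20: bread cold wine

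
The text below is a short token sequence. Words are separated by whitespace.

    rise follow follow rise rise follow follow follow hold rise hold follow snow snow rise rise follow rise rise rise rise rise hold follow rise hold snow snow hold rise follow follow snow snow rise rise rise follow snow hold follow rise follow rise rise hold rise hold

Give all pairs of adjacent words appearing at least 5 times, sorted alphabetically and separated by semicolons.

Bigram counts meeting the condition (at least 5 times):
  follow rise: 5
  rise follow: 6
  rise hold: 5
  rise rise: 9

follow rise; rise follow; rise hold; rise rise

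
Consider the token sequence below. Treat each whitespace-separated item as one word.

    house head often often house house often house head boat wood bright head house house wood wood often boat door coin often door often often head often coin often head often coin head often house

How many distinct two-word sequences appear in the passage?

35 tokens → 34 bigram windows in total.
Repeated bigrams (each contributes count−1 duplicates):
  head often: 4
  often house: 3
  coin often: 2
  house head: 2
  house house: 2
  often coin: 2
  often head: 2
  often often: 2
11 duplicate windows → 34 − 11 = 23 distinct.

23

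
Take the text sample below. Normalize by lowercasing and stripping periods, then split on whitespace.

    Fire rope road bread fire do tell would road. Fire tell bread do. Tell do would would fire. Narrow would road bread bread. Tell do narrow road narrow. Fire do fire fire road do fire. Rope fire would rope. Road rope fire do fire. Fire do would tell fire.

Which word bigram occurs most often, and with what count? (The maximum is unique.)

"fire do", 4 times

Bigram frequencies (highest first):
  fire do: 4
  do fire: 3
  fire rope: 2
  rope road: 2
  road bread: 2
  do tell: 2
  … (28 more, each ≤ 2)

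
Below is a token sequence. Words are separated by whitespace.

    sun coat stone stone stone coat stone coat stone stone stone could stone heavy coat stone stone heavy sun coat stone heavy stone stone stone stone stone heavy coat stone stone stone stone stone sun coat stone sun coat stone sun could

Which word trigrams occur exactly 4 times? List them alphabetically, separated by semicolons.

Trigram counts meeting the condition (exactly 4 times):
  coat stone stone: 4
  sun coat stone: 4

coat stone stone; sun coat stone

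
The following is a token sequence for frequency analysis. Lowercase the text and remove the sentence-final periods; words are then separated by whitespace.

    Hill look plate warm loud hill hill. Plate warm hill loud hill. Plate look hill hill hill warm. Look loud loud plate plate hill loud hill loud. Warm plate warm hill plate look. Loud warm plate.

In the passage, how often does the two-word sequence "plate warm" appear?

Scanning the 35 overlapping bigram windows for "plate warm":
  position 3–4: plate warm
  position 8–9: plate warm
  position 29–30: plate warm

3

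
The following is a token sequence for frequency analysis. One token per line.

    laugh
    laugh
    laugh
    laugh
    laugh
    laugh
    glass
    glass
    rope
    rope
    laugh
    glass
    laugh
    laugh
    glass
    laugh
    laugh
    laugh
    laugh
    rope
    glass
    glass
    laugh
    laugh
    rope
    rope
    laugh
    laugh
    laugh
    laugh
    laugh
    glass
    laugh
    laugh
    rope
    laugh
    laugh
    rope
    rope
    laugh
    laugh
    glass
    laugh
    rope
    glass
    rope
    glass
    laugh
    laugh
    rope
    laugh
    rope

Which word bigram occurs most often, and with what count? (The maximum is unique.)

Bigram frequencies (highest first):
  laugh laugh: 18
  laugh rope: 7
  glass laugh: 6
  laugh glass: 5
  rope laugh: 5
  rope rope: 3
  … (3 more, each ≤ 3)

"laugh laugh", 18 times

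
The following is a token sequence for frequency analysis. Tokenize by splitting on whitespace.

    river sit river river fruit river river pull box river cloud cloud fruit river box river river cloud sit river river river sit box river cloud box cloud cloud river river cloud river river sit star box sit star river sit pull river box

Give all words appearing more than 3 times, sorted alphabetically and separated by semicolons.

Unigram counts meeting the condition (more than 3 times):
  box: 6
  cloud: 7
  river: 19
  sit: 6

box; cloud; river; sit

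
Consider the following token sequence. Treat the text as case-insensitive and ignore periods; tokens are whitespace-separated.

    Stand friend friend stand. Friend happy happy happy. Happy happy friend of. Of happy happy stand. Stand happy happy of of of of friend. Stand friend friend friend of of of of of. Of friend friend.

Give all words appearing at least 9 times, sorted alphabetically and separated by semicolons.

Unigram counts meeting the condition (at least 9 times):
  friend: 10
  happy: 9
  of: 12

friend; happy; of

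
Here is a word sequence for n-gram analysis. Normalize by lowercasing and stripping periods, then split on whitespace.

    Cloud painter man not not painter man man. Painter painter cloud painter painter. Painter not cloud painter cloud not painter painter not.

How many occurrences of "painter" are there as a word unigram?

10

Scanning the 22 tokens for "painter":
  position 2: painter
  position 6: painter
  position 9: painter
  position 10: painter
  position 12: painter
  position 13: painter
  position 14: painter
  position 17: painter
  position 20: painter
  position 21: painter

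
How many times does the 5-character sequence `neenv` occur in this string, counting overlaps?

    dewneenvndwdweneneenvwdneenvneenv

Sliding a length-5 window over the 33 characters (29 positions):
  position 4–8: neenv
  position 17–21: neenv
  position 24–28: neenv
  position 29–33: neenv

4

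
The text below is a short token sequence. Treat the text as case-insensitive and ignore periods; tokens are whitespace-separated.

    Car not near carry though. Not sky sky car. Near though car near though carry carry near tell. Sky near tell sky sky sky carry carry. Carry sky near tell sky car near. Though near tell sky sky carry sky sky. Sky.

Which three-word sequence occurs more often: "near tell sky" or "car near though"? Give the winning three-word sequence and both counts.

"near tell sky": 4 occurrences
"car near though": 3 occurrences

"near tell sky" (4 vs 3)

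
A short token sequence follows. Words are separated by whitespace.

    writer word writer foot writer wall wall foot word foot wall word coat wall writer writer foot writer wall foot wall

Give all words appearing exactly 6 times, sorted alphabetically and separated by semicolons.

Unigram counts meeting the condition (exactly 6 times):
  wall: 6
  writer: 6

wall; writer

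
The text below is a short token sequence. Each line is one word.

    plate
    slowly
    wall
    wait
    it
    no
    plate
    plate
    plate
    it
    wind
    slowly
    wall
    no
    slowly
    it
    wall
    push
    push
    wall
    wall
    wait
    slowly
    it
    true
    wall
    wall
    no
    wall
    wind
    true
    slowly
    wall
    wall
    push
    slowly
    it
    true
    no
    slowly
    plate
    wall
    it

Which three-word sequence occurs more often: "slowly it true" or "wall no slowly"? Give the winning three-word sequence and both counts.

"slowly it true": 2 occurrences
"wall no slowly": 1 occurrence

"slowly it true" (2 vs 1)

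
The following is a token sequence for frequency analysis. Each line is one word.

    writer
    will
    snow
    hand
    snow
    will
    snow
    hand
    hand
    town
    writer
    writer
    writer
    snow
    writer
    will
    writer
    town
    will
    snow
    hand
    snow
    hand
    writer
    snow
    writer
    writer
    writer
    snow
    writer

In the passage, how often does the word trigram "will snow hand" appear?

Scanning the 28 overlapping trigram windows for "will snow hand":
  position 2–4: will snow hand
  position 6–8: will snow hand
  position 19–21: will snow hand

3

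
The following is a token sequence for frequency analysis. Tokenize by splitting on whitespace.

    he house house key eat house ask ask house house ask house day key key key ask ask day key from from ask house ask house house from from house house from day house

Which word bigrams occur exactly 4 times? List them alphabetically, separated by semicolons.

ask house; house house

Bigram counts meeting the condition (exactly 4 times):
  ask house: 4
  house house: 4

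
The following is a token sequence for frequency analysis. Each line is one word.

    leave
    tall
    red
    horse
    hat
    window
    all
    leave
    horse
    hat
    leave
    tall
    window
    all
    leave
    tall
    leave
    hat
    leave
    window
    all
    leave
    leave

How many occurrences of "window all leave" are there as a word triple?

Scanning the 21 overlapping trigram windows for "window all leave":
  position 6–8: window all leave
  position 13–15: window all leave
  position 20–22: window all leave

3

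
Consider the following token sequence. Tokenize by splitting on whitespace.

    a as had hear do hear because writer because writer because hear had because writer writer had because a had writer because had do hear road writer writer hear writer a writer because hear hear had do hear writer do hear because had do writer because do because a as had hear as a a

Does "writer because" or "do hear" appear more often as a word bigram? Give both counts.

"writer because" (5 vs 4)

"writer because": 5 occurrences
"do hear": 4 occurrences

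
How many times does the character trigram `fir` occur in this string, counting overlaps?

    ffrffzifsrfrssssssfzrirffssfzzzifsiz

0

Sliding a length-3 window over the 36 characters (34 positions):
  (no match at any position)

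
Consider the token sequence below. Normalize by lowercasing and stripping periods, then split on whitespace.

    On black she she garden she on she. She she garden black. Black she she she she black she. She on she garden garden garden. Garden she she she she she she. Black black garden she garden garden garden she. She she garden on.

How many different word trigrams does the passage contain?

24

44 tokens → 42 trigram windows in total.
Repeated trigrams (each contributes count−1 duplicates):
  she she she: 8
  black she she: 3
  garden garden garden: 3
  she she garden: 3
  garden garden she: 2
  garden she she: 2
  she garden garden: 2
  she on she: 2
  … (1 more repeated)
18 duplicate windows → 42 − 18 = 24 distinct.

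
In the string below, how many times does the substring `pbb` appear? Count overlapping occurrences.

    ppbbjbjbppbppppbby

Sliding a length-3 window over the 18 characters (16 positions):
  position 2–4: pbb
  position 15–17: pbb

2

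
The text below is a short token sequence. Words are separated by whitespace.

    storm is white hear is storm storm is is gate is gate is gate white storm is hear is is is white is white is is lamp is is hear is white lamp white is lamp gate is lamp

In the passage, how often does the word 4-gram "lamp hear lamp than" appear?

0

Scanning the 36 overlapping 4-gram windows for "lamp hear lamp than":
  (none found)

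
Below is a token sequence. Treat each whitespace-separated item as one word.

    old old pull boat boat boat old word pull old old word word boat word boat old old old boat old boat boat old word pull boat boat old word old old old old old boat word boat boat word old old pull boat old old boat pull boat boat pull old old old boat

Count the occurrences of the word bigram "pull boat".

4

Scanning the 54 overlapping bigram windows for "pull boat":
  position 3–4: pull boat
  position 26–27: pull boat
  position 43–44: pull boat
  position 48–49: pull boat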